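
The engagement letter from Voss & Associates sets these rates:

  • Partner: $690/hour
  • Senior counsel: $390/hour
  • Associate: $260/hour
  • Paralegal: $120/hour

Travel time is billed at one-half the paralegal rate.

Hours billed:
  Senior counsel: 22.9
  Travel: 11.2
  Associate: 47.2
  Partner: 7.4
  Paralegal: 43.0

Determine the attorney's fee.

$32,141.00

Partner: 7.4 × $690 = $5,106.00
Senior counsel: 22.9 × $390 = $8,931.00
Associate: 47.2 × $260 = $12,272.00
Paralegal: 43.0 × $120 = $5,160.00
Subtotal: $5,106.00 + $8,931.00 + $12,272.00 + $5,160.00 = $31,469.00
Travel: 11.2 × ($120 ÷ 2) = 11.2 × $60.00 = $672.00
Total: $31,469.00 + $672.00 = $32,141.00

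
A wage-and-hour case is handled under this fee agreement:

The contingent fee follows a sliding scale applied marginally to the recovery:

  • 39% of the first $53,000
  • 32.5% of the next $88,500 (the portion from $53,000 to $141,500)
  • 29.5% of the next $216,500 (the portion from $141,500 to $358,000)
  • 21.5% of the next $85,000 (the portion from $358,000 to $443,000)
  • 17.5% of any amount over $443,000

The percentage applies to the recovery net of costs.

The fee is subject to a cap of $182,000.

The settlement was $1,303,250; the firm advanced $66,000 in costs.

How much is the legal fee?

Fee base (net of costs): $1,303,250 − $66,000 = $1,237,250
First $53,000 at 39% = $20,670.00
Next $88,500 at 32.5% = $28,762.50
Next $216,500 at 29.5% = $63,867.50
Next $85,000 at 21.5% = $18,275.00
Remaining $794,250 at 17.5% = $138,993.75
Fee: $20,670.00 + $28,762.50 + $63,867.50 + $18,275.00 + $138,993.75 = $270,568.75
$270,568.75 exceeds the $182,000 cap, so the fee is capped at $182,000.00.

$182,000.00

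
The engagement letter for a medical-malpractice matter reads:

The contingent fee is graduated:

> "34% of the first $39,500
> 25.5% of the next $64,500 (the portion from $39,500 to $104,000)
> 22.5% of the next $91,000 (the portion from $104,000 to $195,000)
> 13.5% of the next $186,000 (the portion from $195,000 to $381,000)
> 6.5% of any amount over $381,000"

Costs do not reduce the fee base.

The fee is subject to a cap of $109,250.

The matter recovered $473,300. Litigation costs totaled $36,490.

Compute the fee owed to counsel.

$81,462.00

Fee base is the gross recovery, $473,300; costs are reimbursed separately.
First $39,500 at 34% = $13,430.00
Next $64,500 at 25.5% = $16,447.50
Next $91,000 at 22.5% = $20,475.00
Next $186,000 at 13.5% = $25,110.00
Remaining $92,300 at 6.5% = $5,999.50
Fee: $13,430.00 + $16,447.50 + $20,475.00 + $25,110.00 + $5,999.50 = $81,462.00
$81,462.00 is under the $109,250 cap.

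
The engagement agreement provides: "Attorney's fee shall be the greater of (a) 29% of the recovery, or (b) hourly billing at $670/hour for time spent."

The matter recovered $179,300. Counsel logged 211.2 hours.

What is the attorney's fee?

(a) 29% of $179,300 = $51,997.00
(b) 211.2 × $670 = $141,504.00
The greater is (b): $141,504.00.

$141,504.00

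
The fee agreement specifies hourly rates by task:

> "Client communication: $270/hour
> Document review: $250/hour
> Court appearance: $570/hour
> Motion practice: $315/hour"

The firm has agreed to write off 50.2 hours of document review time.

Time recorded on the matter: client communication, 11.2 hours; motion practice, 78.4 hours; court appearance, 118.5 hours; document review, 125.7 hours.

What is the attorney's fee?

$114,140.00

Client communication: 11.2 × $270 = $3,024.00
Document review: 125.7 × $250 = $31,425.00
Court appearance: 118.5 × $570 = $67,545.00
Motion practice: 78.4 × $315 = $24,696.00
Subtotal: $126,690.00
Write-off: 50.2 × $250 = $12,550.00
Total: $126,690.00 − $12,550.00 = $114,140.00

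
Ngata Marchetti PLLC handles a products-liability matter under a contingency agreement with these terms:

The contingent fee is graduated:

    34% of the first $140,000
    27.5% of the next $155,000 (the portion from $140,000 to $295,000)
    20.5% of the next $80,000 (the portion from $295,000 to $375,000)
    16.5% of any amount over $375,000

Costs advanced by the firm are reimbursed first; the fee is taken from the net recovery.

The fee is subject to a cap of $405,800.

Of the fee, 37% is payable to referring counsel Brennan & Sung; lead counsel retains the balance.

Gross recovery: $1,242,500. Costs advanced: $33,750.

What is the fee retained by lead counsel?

Fee base (net of costs): $1,242,500 − $33,750 = $1,208,750
First $140,000 at 34% = $47,600.00
Next $155,000 at 27.5% = $42,625.00
Next $80,000 at 20.5% = $16,400.00
Remaining $833,750 at 16.5% = $137,568.75
Fee: $47,600.00 + $42,625.00 + $16,400.00 + $137,568.75 = $244,193.75
$244,193.75 is under the $405,800 cap.
Referral share: 37% of $244,193.75 = $90,351.69; lead counsel retains $244,193.75 − $90,351.69 = $153,842.06.

$153,842.06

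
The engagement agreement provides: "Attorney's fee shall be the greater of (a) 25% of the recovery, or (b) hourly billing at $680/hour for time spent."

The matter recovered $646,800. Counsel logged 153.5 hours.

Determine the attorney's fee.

(a) 25% of $646,800 = $161,700.00
(b) 153.5 × $680 = $104,380.00
The greater is (a): $161,700.00.

$161,700.00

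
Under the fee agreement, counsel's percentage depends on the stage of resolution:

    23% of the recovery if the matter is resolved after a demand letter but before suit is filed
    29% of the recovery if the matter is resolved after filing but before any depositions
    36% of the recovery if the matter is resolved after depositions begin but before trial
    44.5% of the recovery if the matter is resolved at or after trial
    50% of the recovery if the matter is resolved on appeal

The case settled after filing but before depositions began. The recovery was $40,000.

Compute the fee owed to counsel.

The matter settled after filing but before depositions began, so the 29% rate applies.
$40,000 × 29% = $11,600.00

$11,600.00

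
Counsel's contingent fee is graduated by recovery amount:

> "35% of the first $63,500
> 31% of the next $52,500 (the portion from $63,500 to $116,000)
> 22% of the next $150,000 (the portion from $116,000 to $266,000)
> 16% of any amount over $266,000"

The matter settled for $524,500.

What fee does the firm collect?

$112,860.00

First $63,500 at 35% = $22,225.00
Next $52,500 at 31% = $16,275.00
Next $150,000 at 22% = $33,000.00
Remaining $258,500 at 16% = $41,360.00
Fee: $22,225.00 + $16,275.00 + $33,000.00 + $41,360.00 = $112,860.00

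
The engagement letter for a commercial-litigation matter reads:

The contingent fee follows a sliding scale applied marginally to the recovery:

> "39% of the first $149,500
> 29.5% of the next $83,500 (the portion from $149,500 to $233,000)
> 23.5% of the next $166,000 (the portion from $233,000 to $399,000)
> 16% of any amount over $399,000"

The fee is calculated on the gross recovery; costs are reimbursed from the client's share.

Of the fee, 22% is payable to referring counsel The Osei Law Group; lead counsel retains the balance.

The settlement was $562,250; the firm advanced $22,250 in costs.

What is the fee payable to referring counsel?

Fee base is the gross recovery, $562,250; costs are reimbursed separately.
First $149,500 at 39% = $58,305.00
Next $83,500 at 29.5% = $24,632.50
Next $166,000 at 23.5% = $39,010.00
Remaining $163,250 at 16% = $26,120.00
Fee: $58,305.00 + $24,632.50 + $39,010.00 + $26,120.00 = $148,067.50
Referral share: 22% of $148,067.50 = $32,574.85; lead counsel retains $148,067.50 − $32,574.85 = $115,492.65.

$32,574.85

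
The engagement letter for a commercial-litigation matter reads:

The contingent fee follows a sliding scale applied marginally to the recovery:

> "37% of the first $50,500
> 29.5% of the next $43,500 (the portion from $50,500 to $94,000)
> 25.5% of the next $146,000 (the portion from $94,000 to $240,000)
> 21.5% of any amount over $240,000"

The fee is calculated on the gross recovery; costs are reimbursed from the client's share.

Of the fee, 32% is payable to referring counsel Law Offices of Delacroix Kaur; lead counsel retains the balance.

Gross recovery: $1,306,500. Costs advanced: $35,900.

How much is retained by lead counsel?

Fee base is the gross recovery, $1,306,500; costs are reimbursed separately.
First $50,500 at 37% = $18,685.00
Next $43,500 at 29.5% = $12,832.50
Next $146,000 at 25.5% = $37,230.00
Remaining $1,066,500 at 21.5% = $229,297.50
Fee: $18,685.00 + $12,832.50 + $37,230.00 + $229,297.50 = $298,045.00
Referral share: 32% of $298,045.00 = $95,374.40; lead counsel retains $298,045.00 − $95,374.40 = $202,670.60.

$202,670.60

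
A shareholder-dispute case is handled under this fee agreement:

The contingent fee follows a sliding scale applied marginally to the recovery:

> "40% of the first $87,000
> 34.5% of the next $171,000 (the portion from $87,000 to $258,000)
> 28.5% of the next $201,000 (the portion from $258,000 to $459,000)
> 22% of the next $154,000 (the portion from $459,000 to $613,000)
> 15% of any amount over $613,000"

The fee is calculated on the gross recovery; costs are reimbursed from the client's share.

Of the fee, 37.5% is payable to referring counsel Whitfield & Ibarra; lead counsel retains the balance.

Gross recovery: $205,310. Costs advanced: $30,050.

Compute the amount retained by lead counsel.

Fee base is the gross recovery, $205,310; costs are reimbursed separately.
First $87,000 at 40% = $34,800.00
Remaining $118,310 at 34.5% = $40,816.95
Fee: $34,800.00 + $40,816.95 = $75,616.95
Referral share: 37.5% of $75,616.95 = $28,356.36; lead counsel retains $75,616.95 − $28,356.36 = $47,260.59.

$47,260.59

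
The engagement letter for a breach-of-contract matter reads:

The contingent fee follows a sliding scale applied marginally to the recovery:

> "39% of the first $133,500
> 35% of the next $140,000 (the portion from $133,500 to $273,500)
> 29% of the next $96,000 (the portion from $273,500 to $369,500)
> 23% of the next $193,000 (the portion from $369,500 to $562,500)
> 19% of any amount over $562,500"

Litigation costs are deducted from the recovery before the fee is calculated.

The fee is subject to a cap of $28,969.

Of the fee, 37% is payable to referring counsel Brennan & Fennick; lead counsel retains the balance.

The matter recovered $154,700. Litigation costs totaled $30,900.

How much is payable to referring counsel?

Fee base (net of costs): $154,700 − $30,900 = $123,800
First $123,800 at 39% = $48,282.00
$48,282.00 exceeds the $28,969 cap, so the fee is capped at $28,969.00.
Referral share: 37% of $28,969.00 = $10,718.53; lead counsel retains $28,969.00 − $10,718.53 = $18,250.47.

$10,718.53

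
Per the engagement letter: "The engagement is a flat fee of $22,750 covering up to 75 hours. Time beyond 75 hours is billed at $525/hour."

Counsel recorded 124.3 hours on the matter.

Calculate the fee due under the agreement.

Flat fee: $22,750.00
Excess hours: 124.3 − 75 = 49.3
Overrun: 49.3 × $525 = $25,882.50
Total: $22,750.00 + $25,882.50 = $48,632.50

$48,632.50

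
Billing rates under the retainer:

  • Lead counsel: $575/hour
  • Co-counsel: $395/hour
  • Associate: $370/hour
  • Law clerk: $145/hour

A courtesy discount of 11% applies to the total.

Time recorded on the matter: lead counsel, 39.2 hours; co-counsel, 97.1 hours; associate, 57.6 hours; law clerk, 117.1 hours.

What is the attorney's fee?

Lead counsel: 39.2 × $575 = $22,540.00
Co-counsel: 97.1 × $395 = $38,354.50
Associate: 57.6 × $370 = $21,312.00
Law clerk: 117.1 × $145 = $16,979.50
Subtotal: $99,186.00
Less 11% discount: −$10,910.46
Total: $99,186.00 − $10,910.46 = $88,275.54

$88,275.54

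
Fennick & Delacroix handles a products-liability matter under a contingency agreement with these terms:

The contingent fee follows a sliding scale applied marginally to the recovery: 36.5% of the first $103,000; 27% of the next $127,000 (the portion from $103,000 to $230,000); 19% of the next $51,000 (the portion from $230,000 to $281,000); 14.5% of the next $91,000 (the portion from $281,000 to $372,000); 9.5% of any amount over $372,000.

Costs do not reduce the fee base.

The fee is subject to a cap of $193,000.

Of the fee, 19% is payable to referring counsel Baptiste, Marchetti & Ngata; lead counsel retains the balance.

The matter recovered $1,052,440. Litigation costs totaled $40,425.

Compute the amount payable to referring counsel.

Fee base is the gross recovery, $1,052,440; costs are reimbursed separately.
First $103,000 at 36.5% = $37,595.00
Next $127,000 at 27% = $34,290.00
Next $51,000 at 19% = $9,690.00
Next $91,000 at 14.5% = $13,195.00
Remaining $680,440 at 9.5% = $64,641.80
Fee: $37,595.00 + $34,290.00 + $9,690.00 + $13,195.00 + $64,641.80 = $159,411.80
$159,411.80 is under the $193,000 cap.
Referral share: 19% of $159,411.80 = $30,288.24; lead counsel retains $159,411.80 − $30,288.24 = $129,123.56.

$30,288.24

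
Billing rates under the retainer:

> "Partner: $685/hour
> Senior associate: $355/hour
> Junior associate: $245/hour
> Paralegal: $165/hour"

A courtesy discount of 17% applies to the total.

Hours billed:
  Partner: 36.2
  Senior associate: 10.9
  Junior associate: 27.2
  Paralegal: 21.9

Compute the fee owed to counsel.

$32,323.52

Partner: 36.2 × $685 = $24,797.00
Senior associate: 10.9 × $355 = $3,869.50
Junior associate: 27.2 × $245 = $6,664.00
Paralegal: 21.9 × $165 = $3,613.50
Subtotal: $38,944.00
Less 17% discount: −$6,620.48
Total: $38,944.00 − $6,620.48 = $32,323.52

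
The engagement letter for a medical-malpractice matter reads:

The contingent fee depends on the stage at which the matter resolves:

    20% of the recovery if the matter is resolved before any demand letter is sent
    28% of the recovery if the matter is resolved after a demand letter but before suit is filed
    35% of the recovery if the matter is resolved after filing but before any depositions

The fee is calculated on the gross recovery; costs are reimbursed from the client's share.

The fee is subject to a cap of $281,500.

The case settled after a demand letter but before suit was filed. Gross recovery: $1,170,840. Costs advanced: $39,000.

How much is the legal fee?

$281,500.00

Fee base is the gross recovery, $1,170,840; costs are reimbursed separately.
The matter settled after a demand letter but before suit was filed, so the 28% rate applies.
$1,170,840 × 28% = $327,835.20
$327,835.20 exceeds the $281,500 cap, so the fee is capped at $281,500.00.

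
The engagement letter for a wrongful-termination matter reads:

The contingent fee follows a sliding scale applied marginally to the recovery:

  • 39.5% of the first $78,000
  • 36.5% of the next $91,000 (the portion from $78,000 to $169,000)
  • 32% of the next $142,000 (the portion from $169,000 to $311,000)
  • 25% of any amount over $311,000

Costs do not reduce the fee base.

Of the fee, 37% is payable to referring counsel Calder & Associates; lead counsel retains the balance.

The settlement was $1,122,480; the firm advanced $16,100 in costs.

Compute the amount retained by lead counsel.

$196,771.05

Fee base is the gross recovery, $1,122,480; costs are reimbursed separately.
First $78,000 at 39.5% = $30,810.00
Next $91,000 at 36.5% = $33,215.00
Next $142,000 at 32% = $45,440.00
Remaining $811,480 at 25% = $202,870.00
Fee: $30,810.00 + $33,215.00 + $45,440.00 + $202,870.00 = $312,335.00
Referral share: 37% of $312,335.00 = $115,563.95; lead counsel retains $312,335.00 − $115,563.95 = $196,771.05.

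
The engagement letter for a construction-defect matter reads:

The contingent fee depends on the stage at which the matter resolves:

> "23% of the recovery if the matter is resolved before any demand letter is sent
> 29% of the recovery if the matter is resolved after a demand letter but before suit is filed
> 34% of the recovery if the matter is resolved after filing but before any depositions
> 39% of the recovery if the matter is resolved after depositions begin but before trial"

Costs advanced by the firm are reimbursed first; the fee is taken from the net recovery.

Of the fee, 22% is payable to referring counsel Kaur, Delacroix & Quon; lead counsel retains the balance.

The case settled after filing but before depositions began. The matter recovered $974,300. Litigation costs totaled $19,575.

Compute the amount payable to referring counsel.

$71,413.43

Fee base (net of costs): $974,300 − $19,575 = $954,725
The matter settled after filing but before depositions began, so the 34% rate applies.
$954,725 × 34% = $324,606.50
Referral share: 22% of $324,606.50 = $71,413.43; lead counsel retains $324,606.50 − $71,413.43 = $253,193.07.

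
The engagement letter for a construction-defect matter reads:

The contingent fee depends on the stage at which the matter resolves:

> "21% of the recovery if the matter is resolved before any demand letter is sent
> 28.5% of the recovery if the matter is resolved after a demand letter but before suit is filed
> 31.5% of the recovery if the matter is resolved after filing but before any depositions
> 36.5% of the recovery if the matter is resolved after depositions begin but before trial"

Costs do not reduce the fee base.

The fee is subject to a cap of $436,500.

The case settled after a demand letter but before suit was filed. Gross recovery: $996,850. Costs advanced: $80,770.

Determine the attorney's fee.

Fee base is the gross recovery, $996,850; costs are reimbursed separately.
The matter settled after a demand letter but before suit was filed, so the 28.5% rate applies.
$996,850 × 28.5% = $284,102.25
$284,102.25 is under the $436,500 cap.

$284,102.25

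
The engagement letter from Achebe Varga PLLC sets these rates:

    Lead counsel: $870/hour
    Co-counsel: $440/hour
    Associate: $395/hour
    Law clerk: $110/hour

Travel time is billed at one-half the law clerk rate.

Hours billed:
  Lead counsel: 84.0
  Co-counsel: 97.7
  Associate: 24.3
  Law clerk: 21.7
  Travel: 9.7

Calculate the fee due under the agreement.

$128,587.00

Lead counsel: 84.0 × $870 = $73,080.00
Co-counsel: 97.7 × $440 = $42,988.00
Associate: 24.3 × $395 = $9,598.50
Law clerk: 21.7 × $110 = $2,387.00
Subtotal: $73,080.00 + $42,988.00 + $9,598.50 + $2,387.00 = $128,053.50
Travel: 9.7 × ($110 ÷ 2) = 9.7 × $55.00 = $533.50
Total: $128,053.50 + $533.50 = $128,587.00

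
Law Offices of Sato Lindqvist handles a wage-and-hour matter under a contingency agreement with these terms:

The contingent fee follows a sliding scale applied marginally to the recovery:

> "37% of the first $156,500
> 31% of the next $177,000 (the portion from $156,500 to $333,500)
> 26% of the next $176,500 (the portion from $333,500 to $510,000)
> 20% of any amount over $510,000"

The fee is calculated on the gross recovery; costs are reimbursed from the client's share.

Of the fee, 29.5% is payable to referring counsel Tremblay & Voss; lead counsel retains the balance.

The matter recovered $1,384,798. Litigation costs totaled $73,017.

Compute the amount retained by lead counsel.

Fee base is the gross recovery, $1,384,798; costs are reimbursed separately.
First $156,500 at 37% = $57,905.00
Next $177,000 at 31% = $54,870.00
Next $176,500 at 26% = $45,890.00
Remaining $874,798 at 20% = $174,959.60
Fee: $57,905.00 + $54,870.00 + $45,890.00 + $174,959.60 = $333,624.60
Referral share: 29.5% of $333,624.60 = $98,419.26; lead counsel retains $333,624.60 − $98,419.26 = $235,205.34.

$235,205.34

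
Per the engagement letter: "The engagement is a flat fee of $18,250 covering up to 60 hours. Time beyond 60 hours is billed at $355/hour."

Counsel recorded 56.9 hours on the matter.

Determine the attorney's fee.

56.9 hours is within the 60-hour scope; only the flat fee applies.

$18,250.00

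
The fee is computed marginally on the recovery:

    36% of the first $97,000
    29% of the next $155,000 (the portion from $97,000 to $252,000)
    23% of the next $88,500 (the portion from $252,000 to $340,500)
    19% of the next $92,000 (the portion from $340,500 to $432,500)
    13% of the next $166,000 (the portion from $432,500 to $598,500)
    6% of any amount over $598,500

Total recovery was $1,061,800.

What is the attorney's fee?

$167,083.00

First $97,000 at 36% = $34,920.00
Next $155,000 at 29% = $44,950.00
Next $88,500 at 23% = $20,355.00
Next $92,000 at 19% = $17,480.00
Next $166,000 at 13% = $21,580.00
Remaining $463,300 at 6% = $27,798.00
Fee: $34,920.00 + $44,950.00 + $20,355.00 + $17,480.00 + $21,580.00 + $27,798.00 = $167,083.00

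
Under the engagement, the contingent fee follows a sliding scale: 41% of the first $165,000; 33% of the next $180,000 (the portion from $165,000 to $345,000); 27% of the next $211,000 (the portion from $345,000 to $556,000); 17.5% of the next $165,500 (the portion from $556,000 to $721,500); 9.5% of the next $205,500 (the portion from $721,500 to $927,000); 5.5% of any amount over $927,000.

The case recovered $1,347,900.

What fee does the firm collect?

First $165,000 at 41% = $67,650.00
Next $180,000 at 33% = $59,400.00
Next $211,000 at 27% = $56,970.00
Next $165,500 at 17.5% = $28,962.50
Next $205,500 at 9.5% = $19,522.50
Remaining $420,900 at 5.5% = $23,149.50
Fee: $67,650.00 + $59,400.00 + $56,970.00 + $28,962.50 + $19,522.50 + $23,149.50 = $255,654.50

$255,654.50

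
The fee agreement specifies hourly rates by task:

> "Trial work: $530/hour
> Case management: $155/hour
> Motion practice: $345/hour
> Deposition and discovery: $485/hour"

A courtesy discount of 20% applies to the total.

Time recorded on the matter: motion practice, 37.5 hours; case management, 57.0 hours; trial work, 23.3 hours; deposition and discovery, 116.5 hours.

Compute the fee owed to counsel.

$72,499.20

Trial work: 23.3 × $530 = $12,349.00
Case management: 57.0 × $155 = $8,835.00
Motion practice: 37.5 × $345 = $12,937.50
Deposition and discovery: 116.5 × $485 = $56,502.50
Subtotal: $90,624.00
Less 20% discount: −$18,124.80
Total: $90,624.00 − $18,124.80 = $72,499.20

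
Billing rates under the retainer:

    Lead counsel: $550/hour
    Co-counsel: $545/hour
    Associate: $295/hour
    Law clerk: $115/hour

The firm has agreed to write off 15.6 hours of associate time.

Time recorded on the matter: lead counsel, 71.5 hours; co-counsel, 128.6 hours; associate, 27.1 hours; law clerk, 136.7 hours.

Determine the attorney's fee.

Lead counsel: 71.5 × $550 = $39,325.00
Co-counsel: 128.6 × $545 = $70,087.00
Associate: 27.1 × $295 = $7,994.50
Law clerk: 136.7 × $115 = $15,720.50
Subtotal: $133,127.00
Write-off: 15.6 × $295 = $4,602.00
Total: $133,127.00 − $4,602.00 = $128,525.00

$128,525.00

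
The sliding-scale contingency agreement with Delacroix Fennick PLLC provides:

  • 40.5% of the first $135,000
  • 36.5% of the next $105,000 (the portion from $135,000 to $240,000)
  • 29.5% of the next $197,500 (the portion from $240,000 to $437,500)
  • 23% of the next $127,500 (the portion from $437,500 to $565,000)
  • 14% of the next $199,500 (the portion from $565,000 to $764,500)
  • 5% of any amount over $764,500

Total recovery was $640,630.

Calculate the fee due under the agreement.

$191,175.70

First $135,000 at 40.5% = $54,675.00
Next $105,000 at 36.5% = $38,325.00
Next $197,500 at 29.5% = $58,262.50
Next $127,500 at 23% = $29,325.00
Remaining $75,630 at 14% = $10,588.20
Fee: $54,675.00 + $38,325.00 + $58,262.50 + $29,325.00 + $10,588.20 = $191,175.70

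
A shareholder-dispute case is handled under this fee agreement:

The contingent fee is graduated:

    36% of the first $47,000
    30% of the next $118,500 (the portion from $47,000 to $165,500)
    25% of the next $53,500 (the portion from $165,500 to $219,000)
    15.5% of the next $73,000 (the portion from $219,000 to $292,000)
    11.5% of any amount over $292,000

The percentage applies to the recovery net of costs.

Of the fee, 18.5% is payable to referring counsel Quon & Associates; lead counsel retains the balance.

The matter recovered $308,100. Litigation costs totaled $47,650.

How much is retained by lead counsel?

Fee base (net of costs): $308,100 − $47,650 = $260,450
First $47,000 at 36% = $16,920.00
Next $118,500 at 30% = $35,550.00
Next $53,500 at 25% = $13,375.00
Remaining $41,450 at 15.5% = $6,424.75
Fee: $16,920.00 + $35,550.00 + $13,375.00 + $6,424.75 = $72,269.75
Referral share: 18.5% of $72,269.75 = $13,369.90; lead counsel retains $72,269.75 − $13,369.90 = $58,899.85.

$58,899.85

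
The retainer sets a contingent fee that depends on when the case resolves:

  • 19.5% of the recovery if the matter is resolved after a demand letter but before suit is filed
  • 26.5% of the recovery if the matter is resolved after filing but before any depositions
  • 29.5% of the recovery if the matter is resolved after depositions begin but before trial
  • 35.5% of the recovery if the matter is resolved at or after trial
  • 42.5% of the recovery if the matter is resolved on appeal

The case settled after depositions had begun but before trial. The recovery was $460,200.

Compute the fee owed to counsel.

The matter settled after depositions had begun but before trial, so the 29.5% rate applies.
$460,200 × 29.5% = $135,759.00

$135,759.00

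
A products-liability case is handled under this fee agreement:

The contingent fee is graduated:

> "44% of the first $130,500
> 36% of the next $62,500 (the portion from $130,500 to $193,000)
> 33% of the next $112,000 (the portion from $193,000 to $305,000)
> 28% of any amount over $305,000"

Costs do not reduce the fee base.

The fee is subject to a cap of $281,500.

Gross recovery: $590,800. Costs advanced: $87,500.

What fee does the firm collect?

$196,904.00

Fee base is the gross recovery, $590,800; costs are reimbursed separately.
First $130,500 at 44% = $57,420.00
Next $62,500 at 36% = $22,500.00
Next $112,000 at 33% = $36,960.00
Remaining $285,800 at 28% = $80,024.00
Fee: $57,420.00 + $22,500.00 + $36,960.00 + $80,024.00 = $196,904.00
$196,904.00 is under the $281,500 cap.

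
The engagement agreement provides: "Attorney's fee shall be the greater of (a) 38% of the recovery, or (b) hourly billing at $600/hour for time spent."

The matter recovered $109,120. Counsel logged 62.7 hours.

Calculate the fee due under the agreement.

$41,465.60

(a) 38% of $109,120 = $41,465.60
(b) 62.7 × $600 = $37,620.00
The greater is (a): $41,465.60.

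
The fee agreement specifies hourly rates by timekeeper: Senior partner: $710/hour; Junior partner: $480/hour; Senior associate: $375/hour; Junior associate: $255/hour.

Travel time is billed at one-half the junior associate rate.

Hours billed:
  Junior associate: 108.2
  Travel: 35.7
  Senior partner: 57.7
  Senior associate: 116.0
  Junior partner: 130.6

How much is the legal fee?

$179,297.75

Senior partner: 57.7 × $710 = $40,967.00
Junior partner: 130.6 × $480 = $62,688.00
Senior associate: 116.0 × $375 = $43,500.00
Junior associate: 108.2 × $255 = $27,591.00
Subtotal: $40,967.00 + $62,688.00 + $43,500.00 + $27,591.00 = $174,746.00
Travel: 35.7 × ($255 ÷ 2) = 35.7 × $127.50 = $4,551.75
Total: $174,746.00 + $4,551.75 = $179,297.75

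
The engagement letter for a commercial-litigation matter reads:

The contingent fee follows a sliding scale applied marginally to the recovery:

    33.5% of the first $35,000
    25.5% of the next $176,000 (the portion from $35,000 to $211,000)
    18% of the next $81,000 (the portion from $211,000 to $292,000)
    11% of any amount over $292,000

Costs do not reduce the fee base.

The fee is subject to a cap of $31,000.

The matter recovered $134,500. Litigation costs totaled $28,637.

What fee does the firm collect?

$31,000.00

Fee base is the gross recovery, $134,500; costs are reimbursed separately.
First $35,000 at 33.5% = $11,725.00
Remaining $99,500 at 25.5% = $25,372.50
Fee: $11,725.00 + $25,372.50 = $37,097.50
$37,097.50 exceeds the $31,000 cap, so the fee is capped at $31,000.00.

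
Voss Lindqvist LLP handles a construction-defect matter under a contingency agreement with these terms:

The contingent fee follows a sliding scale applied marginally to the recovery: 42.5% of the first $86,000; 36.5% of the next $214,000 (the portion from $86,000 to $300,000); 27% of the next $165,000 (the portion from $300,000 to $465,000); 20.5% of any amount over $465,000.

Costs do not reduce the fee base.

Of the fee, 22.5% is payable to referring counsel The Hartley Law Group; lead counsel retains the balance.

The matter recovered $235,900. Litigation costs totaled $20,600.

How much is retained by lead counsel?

Fee base is the gross recovery, $235,900; costs are reimbursed separately.
First $86,000 at 42.5% = $36,550.00
Remaining $149,900 at 36.5% = $54,713.50
Fee: $36,550.00 + $54,713.50 = $91,263.50
Referral share: 22.5% of $91,263.50 = $20,534.29; lead counsel retains $91,263.50 − $20,534.29 = $70,729.21.

$70,729.21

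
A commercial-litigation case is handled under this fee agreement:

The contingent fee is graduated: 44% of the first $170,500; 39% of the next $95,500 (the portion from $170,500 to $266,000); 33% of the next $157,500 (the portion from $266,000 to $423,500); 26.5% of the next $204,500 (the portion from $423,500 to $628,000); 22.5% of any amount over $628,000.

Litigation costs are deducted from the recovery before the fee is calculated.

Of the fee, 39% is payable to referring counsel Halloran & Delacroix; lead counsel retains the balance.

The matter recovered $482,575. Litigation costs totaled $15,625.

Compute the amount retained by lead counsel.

Fee base (net of costs): $482,575 − $15,625 = $466,950
First $170,500 at 44% = $75,020.00
Next $95,500 at 39% = $37,245.00
Next $157,500 at 33% = $51,975.00
Remaining $43,450 at 26.5% = $11,514.25
Fee: $75,020.00 + $37,245.00 + $51,975.00 + $11,514.25 = $175,754.25
Referral share: 39% of $175,754.25 = $68,544.16; lead counsel retains $175,754.25 − $68,544.16 = $107,210.09.

$107,210.09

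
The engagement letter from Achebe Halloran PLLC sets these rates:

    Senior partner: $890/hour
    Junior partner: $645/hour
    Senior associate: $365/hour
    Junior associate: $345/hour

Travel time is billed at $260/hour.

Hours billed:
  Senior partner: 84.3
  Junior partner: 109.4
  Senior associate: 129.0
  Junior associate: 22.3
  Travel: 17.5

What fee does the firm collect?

Senior partner: 84.3 × $890 = $75,027.00
Junior partner: 109.4 × $645 = $70,563.00
Senior associate: 129.0 × $365 = $47,085.00
Junior associate: 22.3 × $345 = $7,693.50
Subtotal: $75,027.00 + $70,563.00 + $47,085.00 + $7,693.50 = $200,368.50
Travel: 17.5 × $260 = $4,550.00
Total: $200,368.50 + $4,550.00 = $204,918.50

$204,918.50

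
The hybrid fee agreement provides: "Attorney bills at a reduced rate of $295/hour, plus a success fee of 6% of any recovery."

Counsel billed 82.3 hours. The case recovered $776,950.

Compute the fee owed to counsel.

Hourly: 82.3 × $295 = $24,278.50
Success fee: 6% of $776,950 = $46,617.00
Total: $24,278.50 + $46,617.00 = $70,895.50

$70,895.50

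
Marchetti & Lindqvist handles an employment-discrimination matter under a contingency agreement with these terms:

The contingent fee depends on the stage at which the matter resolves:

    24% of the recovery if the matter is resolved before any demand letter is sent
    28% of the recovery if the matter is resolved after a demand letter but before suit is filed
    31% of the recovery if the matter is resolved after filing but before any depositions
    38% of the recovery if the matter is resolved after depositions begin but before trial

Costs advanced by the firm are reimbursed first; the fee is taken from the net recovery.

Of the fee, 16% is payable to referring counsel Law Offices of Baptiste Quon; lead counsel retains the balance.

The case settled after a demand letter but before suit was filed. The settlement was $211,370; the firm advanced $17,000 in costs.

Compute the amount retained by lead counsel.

$45,715.82

Fee base (net of costs): $211,370 − $17,000 = $194,370
The matter settled after a demand letter but before suit was filed, so the 28% rate applies.
$194,370 × 28% = $54,423.60
Referral share: 16% of $54,423.60 = $8,707.78; lead counsel retains $54,423.60 − $8,707.78 = $45,715.82.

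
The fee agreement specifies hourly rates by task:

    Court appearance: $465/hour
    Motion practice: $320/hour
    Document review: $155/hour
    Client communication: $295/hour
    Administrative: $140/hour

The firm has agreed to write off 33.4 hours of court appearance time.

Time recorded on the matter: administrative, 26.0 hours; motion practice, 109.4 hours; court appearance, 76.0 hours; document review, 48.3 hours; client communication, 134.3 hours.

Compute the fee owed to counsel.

Court appearance: 76.0 × $465 = $35,340.00
Motion practice: 109.4 × $320 = $35,008.00
Document review: 48.3 × $155 = $7,486.50
Client communication: 134.3 × $295 = $39,618.50
Administrative: 26.0 × $140 = $3,640.00
Subtotal: $121,093.00
Write-off: 33.4 × $465 = $15,531.00
Total: $121,093.00 − $15,531.00 = $105,562.00

$105,562.00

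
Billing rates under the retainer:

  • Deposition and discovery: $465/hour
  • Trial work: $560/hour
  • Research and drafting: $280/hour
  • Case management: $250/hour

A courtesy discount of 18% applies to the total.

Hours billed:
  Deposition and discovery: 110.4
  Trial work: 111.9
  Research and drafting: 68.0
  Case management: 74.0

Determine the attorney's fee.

Deposition and discovery: 110.4 × $465 = $51,336.00
Trial work: 111.9 × $560 = $62,664.00
Research and drafting: 68.0 × $280 = $19,040.00
Case management: 74.0 × $250 = $18,500.00
Subtotal: $151,540.00
Less 18% discount: −$27,277.20
Total: $151,540.00 − $27,277.20 = $124,262.80

$124,262.80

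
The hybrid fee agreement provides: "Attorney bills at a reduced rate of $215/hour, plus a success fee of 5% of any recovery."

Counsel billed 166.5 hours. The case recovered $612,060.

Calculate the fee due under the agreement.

Hourly: 166.5 × $215 = $35,797.50
Success fee: 5% of $612,060 = $30,603.00
Total: $35,797.50 + $30,603.00 = $66,400.50

$66,400.50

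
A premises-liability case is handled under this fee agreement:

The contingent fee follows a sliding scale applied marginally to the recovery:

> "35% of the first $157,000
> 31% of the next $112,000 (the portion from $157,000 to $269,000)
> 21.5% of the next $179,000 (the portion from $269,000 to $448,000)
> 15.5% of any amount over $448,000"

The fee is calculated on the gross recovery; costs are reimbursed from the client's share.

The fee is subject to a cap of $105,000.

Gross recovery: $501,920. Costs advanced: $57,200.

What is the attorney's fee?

Fee base is the gross recovery, $501,920; costs are reimbursed separately.
First $157,000 at 35% = $54,950.00
Next $112,000 at 31% = $34,720.00
Next $179,000 at 21.5% = $38,485.00
Remaining $53,920 at 15.5% = $8,357.60
Fee: $54,950.00 + $34,720.00 + $38,485.00 + $8,357.60 = $136,512.60
$136,512.60 exceeds the $105,000 cap, so the fee is capped at $105,000.00.

$105,000.00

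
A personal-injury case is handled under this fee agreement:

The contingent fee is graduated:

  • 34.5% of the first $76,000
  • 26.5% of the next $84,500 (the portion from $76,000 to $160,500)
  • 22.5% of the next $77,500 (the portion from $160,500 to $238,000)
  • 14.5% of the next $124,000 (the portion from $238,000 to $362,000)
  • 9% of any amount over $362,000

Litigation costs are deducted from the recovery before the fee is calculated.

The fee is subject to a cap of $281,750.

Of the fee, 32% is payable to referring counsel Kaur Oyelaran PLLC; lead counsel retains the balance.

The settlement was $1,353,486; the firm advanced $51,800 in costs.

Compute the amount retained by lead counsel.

Fee base (net of costs): $1,353,486 − $51,800 = $1,301,686
First $76,000 at 34.5% = $26,220.00
Next $84,500 at 26.5% = $22,392.50
Next $77,500 at 22.5% = $17,437.50
Next $124,000 at 14.5% = $17,980.00
Remaining $939,686 at 9% = $84,571.74
Fee: $26,220.00 + $22,392.50 + $17,437.50 + $17,980.00 + $84,571.74 = $168,601.74
$168,601.74 is under the $281,750 cap.
Referral share: 32% of $168,601.74 = $53,952.56; lead counsel retains $168,601.74 − $53,952.56 = $114,649.18.

$114,649.18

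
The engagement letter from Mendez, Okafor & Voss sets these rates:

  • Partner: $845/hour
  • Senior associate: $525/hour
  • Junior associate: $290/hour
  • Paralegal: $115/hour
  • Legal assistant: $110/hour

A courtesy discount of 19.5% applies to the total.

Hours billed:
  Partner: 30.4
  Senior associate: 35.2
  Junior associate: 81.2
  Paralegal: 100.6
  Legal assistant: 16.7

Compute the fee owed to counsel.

Partner: 30.4 × $845 = $25,688.00
Senior associate: 35.2 × $525 = $18,480.00
Junior associate: 81.2 × $290 = $23,548.00
Paralegal: 100.6 × $115 = $11,569.00
Legal assistant: 16.7 × $110 = $1,837.00
Subtotal: $81,122.00
Less 19.5% discount: −$15,818.79
Total: $81,122.00 − $15,818.79 = $65,303.21

$65,303.21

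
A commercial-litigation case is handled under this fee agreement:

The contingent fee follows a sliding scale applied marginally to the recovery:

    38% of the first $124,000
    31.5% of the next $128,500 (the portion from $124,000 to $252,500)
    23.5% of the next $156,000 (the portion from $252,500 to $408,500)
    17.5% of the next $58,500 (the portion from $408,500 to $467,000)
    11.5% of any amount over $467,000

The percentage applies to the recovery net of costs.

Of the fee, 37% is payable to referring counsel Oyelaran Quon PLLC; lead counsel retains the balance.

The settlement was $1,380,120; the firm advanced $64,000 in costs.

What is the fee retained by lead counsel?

Fee base (net of costs): $1,380,120 − $64,000 = $1,316,120
First $124,000 at 38% = $47,120.00
Next $128,500 at 31.5% = $40,477.50
Next $156,000 at 23.5% = $36,660.00
Next $58,500 at 17.5% = $10,237.50
Remaining $849,120 at 11.5% = $97,648.80
Fee: $47,120.00 + $40,477.50 + $36,660.00 + $10,237.50 + $97,648.80 = $232,143.80
Referral share: 37% of $232,143.80 = $85,893.21; lead counsel retains $232,143.80 − $85,893.21 = $146,250.59.

$146,250.59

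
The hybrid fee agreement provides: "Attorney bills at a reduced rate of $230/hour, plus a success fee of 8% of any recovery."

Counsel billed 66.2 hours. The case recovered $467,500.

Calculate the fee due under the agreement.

$52,626.00

Hourly: 66.2 × $230 = $15,226.00
Success fee: 8% of $467,500 = $37,400.00
Total: $15,226.00 + $37,400.00 = $52,626.00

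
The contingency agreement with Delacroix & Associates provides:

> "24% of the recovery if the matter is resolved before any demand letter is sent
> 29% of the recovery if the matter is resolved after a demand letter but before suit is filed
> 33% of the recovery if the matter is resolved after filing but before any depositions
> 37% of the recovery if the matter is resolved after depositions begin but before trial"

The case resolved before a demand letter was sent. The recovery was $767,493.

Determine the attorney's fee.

$184,198.32

The matter resolved before a demand letter was sent, so the 24% rate applies.
$767,493 × 24% = $184,198.32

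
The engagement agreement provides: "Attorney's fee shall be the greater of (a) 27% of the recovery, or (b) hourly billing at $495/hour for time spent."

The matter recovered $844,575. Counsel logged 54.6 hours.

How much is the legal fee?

$228,035.25

(a) 27% of $844,575 = $228,035.25
(b) 54.6 × $495 = $27,027.00
The greater is (a): $228,035.25.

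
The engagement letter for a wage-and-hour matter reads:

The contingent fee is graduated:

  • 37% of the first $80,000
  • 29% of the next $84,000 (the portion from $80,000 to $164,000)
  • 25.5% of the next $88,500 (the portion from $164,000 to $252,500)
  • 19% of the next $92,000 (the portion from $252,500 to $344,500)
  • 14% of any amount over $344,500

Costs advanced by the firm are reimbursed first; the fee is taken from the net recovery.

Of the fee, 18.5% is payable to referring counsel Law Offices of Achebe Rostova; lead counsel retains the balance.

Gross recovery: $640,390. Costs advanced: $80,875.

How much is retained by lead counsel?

$101,149.32

Fee base (net of costs): $640,390 − $80,875 = $559,515
First $80,000 at 37% = $29,600.00
Next $84,000 at 29% = $24,360.00
Next $88,500 at 25.5% = $22,567.50
Next $92,000 at 19% = $17,480.00
Remaining $215,015 at 14% = $30,102.10
Fee: $29,600.00 + $24,360.00 + $22,567.50 + $17,480.00 + $30,102.10 = $124,109.60
Referral share: 18.5% of $124,109.60 = $22,960.28; lead counsel retains $124,109.60 − $22,960.28 = $101,149.32.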